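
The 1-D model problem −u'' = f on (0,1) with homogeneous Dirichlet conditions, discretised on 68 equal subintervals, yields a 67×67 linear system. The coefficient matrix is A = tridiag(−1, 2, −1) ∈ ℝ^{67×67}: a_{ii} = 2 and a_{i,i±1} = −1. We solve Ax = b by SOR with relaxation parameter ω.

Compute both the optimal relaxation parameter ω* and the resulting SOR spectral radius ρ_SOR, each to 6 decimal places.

B_J for the 67×67 system has eigenvalues cos(kπ/68); ρ_J = cos(π/68) = 0.998933.
√(1 − cos²(π/68)) = sin(π/68) ≈ 0.0461835.
So ω* = 2/1.0461835 = 1.911711 (Young).
[ρ_SOR] ω* − 1 = 0.911711.

ω* = 1.911711, ρ_SOR = 0.911711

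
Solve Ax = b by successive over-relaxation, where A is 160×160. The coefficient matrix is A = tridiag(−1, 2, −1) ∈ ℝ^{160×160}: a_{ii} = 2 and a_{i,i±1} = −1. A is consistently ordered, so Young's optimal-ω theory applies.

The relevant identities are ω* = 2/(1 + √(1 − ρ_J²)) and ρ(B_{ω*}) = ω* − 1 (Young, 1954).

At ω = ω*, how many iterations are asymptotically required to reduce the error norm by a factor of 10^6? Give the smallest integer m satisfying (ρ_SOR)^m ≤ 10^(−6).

½·tridiag(1,0,1) at n=160: λ_k = cos(kπ/161); max |λ| at k=1 ⇒ ρ_J = cos(π/161) ≈ 0.9998096.
1 − cos²(π/161) = sin²(π/161) ⇒ √(1−ρ_J²) = sin(π/161) = 0.0195118.
ω* = 2/(1 + 0.0195118) = 2/1.0195118 = 1.9617232.
ρ_SOR = ω* − 1 ≈ 0.9617232.
ρ_SOR^m ≤ 10^(−6) ⇔ m ≥ 6·ln10/(−ln 0.9617232) = 13.8155/0.0390286 = 353.984; m = ⌈353.984⌉ = 354.

m = 354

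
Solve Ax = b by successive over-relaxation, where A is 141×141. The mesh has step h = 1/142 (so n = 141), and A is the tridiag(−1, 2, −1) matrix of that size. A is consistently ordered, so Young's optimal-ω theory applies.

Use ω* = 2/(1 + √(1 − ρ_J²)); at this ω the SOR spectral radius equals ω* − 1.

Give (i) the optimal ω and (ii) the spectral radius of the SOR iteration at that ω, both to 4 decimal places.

½·tridiag(1,0,1) at n=141: λ_k = cos(kπ/142); max |λ| at k=1 ⇒ ρ_J = cos(π/142) ≈ 0.9998.
√(1−ρ_J²) simplifies to sin(π/142) = 0.02212.
ω* = 2/(1+0.02212) = 1.9567
ρ_SOR = ω* − 1 ≈ 0.9567.

ω* = 1.9567, ρ_SOR = 0.9567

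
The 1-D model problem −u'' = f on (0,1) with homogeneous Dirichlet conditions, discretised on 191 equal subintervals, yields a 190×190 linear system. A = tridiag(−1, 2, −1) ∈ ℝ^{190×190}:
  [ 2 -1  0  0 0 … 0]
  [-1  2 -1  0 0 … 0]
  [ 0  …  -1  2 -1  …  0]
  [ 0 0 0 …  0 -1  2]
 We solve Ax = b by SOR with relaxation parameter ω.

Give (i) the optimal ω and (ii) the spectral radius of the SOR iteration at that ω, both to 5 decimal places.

ω* = 1.96764, ρ_SOR = 0.96764

spectrum of D⁻¹(L+U) = {cos(kπ/191) : 1≤k≤190}; ρ_J = cos(π/191) = 0.99986.
√(1 − cos²(π/191)) = sin(π/191) ≈ 0.016447.
ω* = 2/(1 + 0.016447) = 2/1.016447 = 1.96764.
and ρ(B_{ω*}) = 1.96764 − 1 = 0.96764.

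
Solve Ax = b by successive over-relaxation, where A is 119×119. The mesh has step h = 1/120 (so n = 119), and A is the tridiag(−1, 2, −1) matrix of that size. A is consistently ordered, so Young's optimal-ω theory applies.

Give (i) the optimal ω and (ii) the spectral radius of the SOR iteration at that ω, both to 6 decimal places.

n=119: λ(B_J) = 1 − λ(A)/2 = cos(kπ/120); k=1 gives ρ_J = 0.999657.
root = sin(π/120) = 0.0261769  (since 1−cos² = sin²).
ω* = 2/(1+0.0261769) = 1.948982
[ρ_SOR] ω* − 1 = 0.948982.

ω* = 1.948982, ρ_SOR = 0.948982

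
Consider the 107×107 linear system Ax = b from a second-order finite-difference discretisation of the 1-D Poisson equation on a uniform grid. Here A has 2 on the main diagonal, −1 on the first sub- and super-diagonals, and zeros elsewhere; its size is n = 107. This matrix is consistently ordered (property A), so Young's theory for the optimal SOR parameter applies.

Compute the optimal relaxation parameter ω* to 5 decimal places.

n=107: λ(B_J) = 1 − λ(A)/2 = cos(kπ/108); k=1 gives ρ_J = 0.99958.
1 − cos²(π/108) = sin²(π/108) ⇒ √(1−ρ_J²) = sin(π/108) = 0.029085.
So ω* = 2/1.029085 = 1.94347 (Young).
[ρ_SOR] ω* − 1 = 0.94347.

ω* = 1.94347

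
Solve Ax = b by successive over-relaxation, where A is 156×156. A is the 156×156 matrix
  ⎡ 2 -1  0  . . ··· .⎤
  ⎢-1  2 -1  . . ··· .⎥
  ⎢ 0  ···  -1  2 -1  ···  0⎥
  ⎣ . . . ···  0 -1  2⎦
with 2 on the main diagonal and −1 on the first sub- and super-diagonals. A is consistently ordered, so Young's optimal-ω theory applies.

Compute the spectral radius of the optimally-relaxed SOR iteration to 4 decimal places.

ρ_SOR = 0.9608

n=156: λ(B_J) = 1 − λ(A)/2 = cos(kπ/157); k=1 gives ρ_J = 0.9998.
√(1 − cos²(π/157)) = sin(π/157) ≈ 0.02001.
Then 2/(1+√(1−ρ_J²)) = 2/(1+0.02001); ω* = 2/1.02001 = 1.9608.
At ω = 1.9608 every |λ(B_ω)| = ω−1, so ρ_SOR = 0.9608.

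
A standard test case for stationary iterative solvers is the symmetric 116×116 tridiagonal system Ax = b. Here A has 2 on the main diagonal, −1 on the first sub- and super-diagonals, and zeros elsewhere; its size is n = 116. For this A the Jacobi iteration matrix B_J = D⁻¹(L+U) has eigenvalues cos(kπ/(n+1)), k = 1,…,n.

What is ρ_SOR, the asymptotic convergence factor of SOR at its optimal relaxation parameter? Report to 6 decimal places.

[ρ_J] n=116: ρ(B_J) = cos(π/(n+1)) = cos(π/117) = 0.999640.
1 − cos²(π/117) = sin²(π/117) ⇒ √(1−ρ_J²) = sin(π/117) = 0.0268480.
[ω*] 2 ÷ (1 + 0.0268480) = 2 ÷ 1.0268480 = 1.947708.
[ρ_SOR] ω* − 1 = 0.947708.

ρ_SOR = 0.947708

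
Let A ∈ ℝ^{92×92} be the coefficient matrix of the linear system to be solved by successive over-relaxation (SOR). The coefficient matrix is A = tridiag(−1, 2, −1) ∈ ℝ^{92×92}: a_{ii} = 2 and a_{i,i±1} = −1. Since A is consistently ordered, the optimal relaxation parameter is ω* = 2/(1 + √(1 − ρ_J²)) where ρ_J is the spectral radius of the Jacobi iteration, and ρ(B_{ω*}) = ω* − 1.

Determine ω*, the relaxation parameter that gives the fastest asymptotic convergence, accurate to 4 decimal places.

B_J for the 92×92 system has eigenvalues cos(kπ/93); ρ_J = cos(π/93) = 0.9994.
√(1 − cos²(π/93)) = sin(π/93) ≈ 0.03377.
ω* = 2 / (1 + 0.03377) = 2 / 1.03377 ≈ 1.9347.
Hence ρ(B_{ω*}) = 1.9347 − 1 = 0.9347.

ω* = 1.9347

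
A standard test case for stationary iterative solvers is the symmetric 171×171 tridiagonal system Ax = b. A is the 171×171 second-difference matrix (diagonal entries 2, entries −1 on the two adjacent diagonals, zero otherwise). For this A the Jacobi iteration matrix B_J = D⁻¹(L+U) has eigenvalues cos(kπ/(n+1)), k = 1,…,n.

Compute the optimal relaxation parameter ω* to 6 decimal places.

ω* = 1.964127

spectrum of D⁻¹(L+U) = {cos(kπ/172) : 1≤k≤171}; ρ_J = cos(π/172) = 0.999833.
√(1−ρ_J²) simplifies to sin(π/172) = 0.0182641.
Then 2/(1+√(1−ρ_J²)) = 2/(1+0.0182641); ω* = 2/1.0182641 = 1.964127.
ρ_SOR = ω* − 1 ≈ 0.964127.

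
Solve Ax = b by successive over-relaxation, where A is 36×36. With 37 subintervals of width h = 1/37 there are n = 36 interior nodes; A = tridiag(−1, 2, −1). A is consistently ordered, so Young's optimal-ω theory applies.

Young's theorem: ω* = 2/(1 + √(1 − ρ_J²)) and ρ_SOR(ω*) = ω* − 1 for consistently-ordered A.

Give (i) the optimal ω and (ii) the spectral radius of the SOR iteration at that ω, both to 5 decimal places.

B_J for the 36×36 system has eigenvalues cos(kπ/37); ρ_J = cos(π/37) = 0.99640.
root = sin(π/37) = 0.084806  (since 1−cos² = sin²).
ω* = 2/(1 + 0.084806) = 2/1.084806 = 1.84365.
and ρ(B_{ω*}) = 1.84365 − 1 = 0.84365.

ω* = 1.84365, ρ_SOR = 0.84365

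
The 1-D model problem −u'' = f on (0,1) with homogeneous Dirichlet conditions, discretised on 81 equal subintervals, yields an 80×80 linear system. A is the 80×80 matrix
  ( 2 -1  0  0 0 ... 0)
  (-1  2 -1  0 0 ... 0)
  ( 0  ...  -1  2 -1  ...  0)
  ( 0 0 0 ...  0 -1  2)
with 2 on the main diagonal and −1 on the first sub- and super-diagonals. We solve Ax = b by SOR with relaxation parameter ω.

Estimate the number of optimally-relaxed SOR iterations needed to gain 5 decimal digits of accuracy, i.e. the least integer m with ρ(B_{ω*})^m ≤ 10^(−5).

[ρ_J] n=80: ρ(B_J) = cos(π/(n+1)) = cos(π/81) = 0.9992480.
√(1−ρ_J²) simplifies to sin(π/81) = 0.0387754.
ω* = 2/(1+0.0387754) = 1.9253440
and ρ(B_{ω*}) = 1.9253440 − 1 = 0.9253440.
ρ_SOR^m ≤ 10^(−5) ⇔ m ≥ 5·ln10/(−ln 0.9253440) = 11.5129/0.0775897 = 148.382; m = ⌈148.382⌉ = 149.

m = 149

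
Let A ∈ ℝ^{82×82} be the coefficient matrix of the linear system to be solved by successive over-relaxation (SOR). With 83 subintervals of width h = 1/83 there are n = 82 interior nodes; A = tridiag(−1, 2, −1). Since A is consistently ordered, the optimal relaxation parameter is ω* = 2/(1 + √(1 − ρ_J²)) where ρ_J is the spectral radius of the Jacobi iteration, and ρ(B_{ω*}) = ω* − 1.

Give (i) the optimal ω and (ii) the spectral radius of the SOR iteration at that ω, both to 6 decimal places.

ω* = 1.927077, ρ_SOR = 0.927077

ρ_J = max_k |cos(kπ/83)| = cos(π/83) = 0.999284
root = sin(π/83) = 0.0378415  (since 1−cos² = sin²).
Young: ω* = 2/(1+√(1−ρ_J²)) = 2/(1+0.0378415) = 2/1.0378415 = 1.927077.
[ρ_SOR] ω* − 1 = 0.927077.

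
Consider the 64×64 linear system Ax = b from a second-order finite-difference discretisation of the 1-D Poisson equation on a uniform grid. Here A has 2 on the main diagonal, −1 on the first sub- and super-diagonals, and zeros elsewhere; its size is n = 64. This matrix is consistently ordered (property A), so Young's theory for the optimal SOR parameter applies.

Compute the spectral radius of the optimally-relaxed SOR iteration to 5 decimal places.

[ρ_J] n=64: ρ(B_J) = cos(π/(n+1)) = cos(π/65) = 0.99883.
1 − cos²(π/65) = sin²(π/65) ⇒ √(1−ρ_J²) = sin(π/65) = 0.048313.
ω* = 2/(1+0.048313) = 1.90783
ρ(B_{ω*}) = ω*−1 = 0.90783

ρ_SOR = 0.90783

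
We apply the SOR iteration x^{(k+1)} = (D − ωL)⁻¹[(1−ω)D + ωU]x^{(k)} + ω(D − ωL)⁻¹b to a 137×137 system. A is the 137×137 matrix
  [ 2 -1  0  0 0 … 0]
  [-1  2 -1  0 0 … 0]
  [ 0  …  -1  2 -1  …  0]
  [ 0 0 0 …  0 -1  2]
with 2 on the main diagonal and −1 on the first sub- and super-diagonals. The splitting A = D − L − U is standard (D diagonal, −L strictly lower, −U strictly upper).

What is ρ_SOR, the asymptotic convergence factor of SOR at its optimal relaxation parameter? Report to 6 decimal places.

ρ_SOR = 0.955487

½·tridiag(1,0,1) at n=137: λ_k = cos(kπ/138); max |λ| at k=1 ⇒ ρ_J = cos(π/138) ≈ 0.999741.
√(1−ρ_J²) simplifies to sin(π/138) = 0.0227632.
[ω*] 2 ÷ (1 + 0.0227632) = 2 ÷ 1.0227632 = 1.955487.
ρ_SOR = ω* − 1 ≈ 0.955487.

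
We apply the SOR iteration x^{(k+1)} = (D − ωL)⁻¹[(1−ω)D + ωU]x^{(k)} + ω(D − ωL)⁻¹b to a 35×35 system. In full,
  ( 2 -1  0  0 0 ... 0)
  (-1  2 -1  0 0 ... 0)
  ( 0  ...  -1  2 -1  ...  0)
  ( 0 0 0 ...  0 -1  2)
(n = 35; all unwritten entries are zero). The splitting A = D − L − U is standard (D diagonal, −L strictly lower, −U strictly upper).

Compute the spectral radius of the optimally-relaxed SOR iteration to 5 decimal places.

ρ_SOR = 0.83966

ρ_J = max_k |cos(kπ/36)| = cos(π/36) = 0.99619
√(1−ρ_J²) simplifies to sin(π/36) = 0.087156.
Then 2/(1+√(1−ρ_J²)) = 2/(1+0.087156); ω* = 2/1.087156 = 1.83966.
ρ(B_{ω*}) = ω*−1 = 0.83966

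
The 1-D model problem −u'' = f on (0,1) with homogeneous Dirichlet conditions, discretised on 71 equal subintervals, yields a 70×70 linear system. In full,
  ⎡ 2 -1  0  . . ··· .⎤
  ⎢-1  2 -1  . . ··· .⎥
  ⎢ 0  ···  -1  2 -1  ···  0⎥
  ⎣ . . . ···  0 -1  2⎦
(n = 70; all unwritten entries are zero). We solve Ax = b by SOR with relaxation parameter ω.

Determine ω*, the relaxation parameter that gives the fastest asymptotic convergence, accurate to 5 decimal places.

B_J for the 70×70 system has eigenvalues cos(kπ/71); ρ_J = cos(π/71) = 0.99902.
√(1−ρ_J²) = |sin(π/71)| = 0.044233
ω* = 2/(1+0.044233) = 1.91528
Hence ρ(B_{ω*}) = 1.91528 − 1 = 0.91528.

ω* = 1.91528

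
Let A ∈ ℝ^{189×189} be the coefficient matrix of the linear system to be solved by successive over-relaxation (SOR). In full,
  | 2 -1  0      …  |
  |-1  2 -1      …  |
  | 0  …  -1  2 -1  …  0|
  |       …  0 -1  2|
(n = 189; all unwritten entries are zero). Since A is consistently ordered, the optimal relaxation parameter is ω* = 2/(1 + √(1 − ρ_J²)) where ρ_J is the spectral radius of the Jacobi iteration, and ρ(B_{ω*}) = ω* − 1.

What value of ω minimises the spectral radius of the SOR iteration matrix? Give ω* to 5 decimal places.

spectrum of D⁻¹(L+U) = {cos(kπ/190) : 1≤k≤189}; ρ_J = cos(π/190) = 0.99986.
1 − cos²(π/190) = sin²(π/190) ⇒ √(1−ρ_J²) = sin(π/190) = 0.016534.
So ω* = 2/1.016534 = 1.96747 (Young).
[ρ_SOR] ω* − 1 = 0.96747.

ω* = 1.96747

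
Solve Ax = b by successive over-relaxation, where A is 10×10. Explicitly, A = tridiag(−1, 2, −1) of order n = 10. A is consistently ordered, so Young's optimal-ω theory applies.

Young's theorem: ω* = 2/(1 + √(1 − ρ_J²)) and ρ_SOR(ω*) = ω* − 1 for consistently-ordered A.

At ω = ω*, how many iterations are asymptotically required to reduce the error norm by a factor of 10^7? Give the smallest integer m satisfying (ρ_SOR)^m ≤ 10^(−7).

m = 28

[ρ_J] n=10: ρ(B_J) = cos(π/(n+1)) = cos(π/11) = 0.9594930.
1 − cos²(π/11) = sin²(π/11) ⇒ √(1−ρ_J²) = sin(π/11) = 0.2817326.
Young: ω* = 2/(1+√(1−ρ_J²)) = 2/(1+0.2817326) = 2/1.2817326 = 1.5603879.
ρ(B_{ω*}) = ω*−1 = 0.5603879
7·ln10 = 16.1181; −ln(0.5603879) = 0.579126; m = ⌈16.1181/0.579126⌉ = ⌈27.832⌉ = 28.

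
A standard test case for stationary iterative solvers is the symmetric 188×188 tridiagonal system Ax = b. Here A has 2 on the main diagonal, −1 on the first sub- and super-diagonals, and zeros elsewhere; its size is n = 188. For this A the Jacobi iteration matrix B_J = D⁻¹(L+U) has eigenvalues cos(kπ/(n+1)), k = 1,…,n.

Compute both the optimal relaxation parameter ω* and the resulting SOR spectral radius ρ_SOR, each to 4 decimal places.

[ρ_J] n=188: ρ(B_J) = cos(π/(n+1)) = cos(π/189) = 0.9999.
√(1 − cos²(π/189)) = sin(π/189) ≈ 0.01662.
ω* = 2/(1 + 0.01662) = 2/1.01662 = 1.9673.
ρ_SOR = ω* − 1 ≈ 0.9673.

ω* = 1.9673, ρ_SOR = 0.9673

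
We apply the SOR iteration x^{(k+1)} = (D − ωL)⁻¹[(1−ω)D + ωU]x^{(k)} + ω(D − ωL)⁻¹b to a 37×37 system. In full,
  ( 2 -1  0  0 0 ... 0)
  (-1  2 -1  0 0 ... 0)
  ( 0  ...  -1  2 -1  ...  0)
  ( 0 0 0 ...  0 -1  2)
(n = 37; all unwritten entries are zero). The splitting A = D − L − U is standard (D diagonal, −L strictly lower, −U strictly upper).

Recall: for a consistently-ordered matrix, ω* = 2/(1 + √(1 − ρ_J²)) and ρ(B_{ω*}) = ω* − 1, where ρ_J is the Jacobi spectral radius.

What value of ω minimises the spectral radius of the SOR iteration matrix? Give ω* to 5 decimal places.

n=37: λ(B_J) = 1 − λ(A)/2 = cos(kπ/38); k=1 gives ρ_J = 0.99658.
√(1 − cos²(π/38)) = sin(π/38) ≈ 0.082579.
Young: ω* = 2/(1+√(1−ρ_J²)) = 2/(1+0.082579) = 2/1.082579 = 1.84744.
At ω = 1.84744 every |λ(B_ω)| = ω−1, so ρ_SOR = 0.84744.

ω* = 1.84744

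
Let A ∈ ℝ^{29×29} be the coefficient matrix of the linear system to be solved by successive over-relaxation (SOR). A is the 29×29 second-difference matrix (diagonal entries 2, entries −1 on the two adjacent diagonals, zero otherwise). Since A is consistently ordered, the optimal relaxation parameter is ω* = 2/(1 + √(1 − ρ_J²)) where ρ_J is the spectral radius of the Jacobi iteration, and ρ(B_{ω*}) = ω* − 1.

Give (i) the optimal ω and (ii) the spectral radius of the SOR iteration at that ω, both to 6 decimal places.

ω* = 1.810727, ρ_SOR = 0.810727

ρ_J = max_k |cos(kπ/30)| = cos(π/30) = 0.994522
√(1−ρ_J²) simplifies to sin(π/30) = 0.1045285.
ω* = 2/(1+0.1045285) = 1.810727
ρ_SOR = ω* − 1 = 1.810727 − 1 = 0.810727.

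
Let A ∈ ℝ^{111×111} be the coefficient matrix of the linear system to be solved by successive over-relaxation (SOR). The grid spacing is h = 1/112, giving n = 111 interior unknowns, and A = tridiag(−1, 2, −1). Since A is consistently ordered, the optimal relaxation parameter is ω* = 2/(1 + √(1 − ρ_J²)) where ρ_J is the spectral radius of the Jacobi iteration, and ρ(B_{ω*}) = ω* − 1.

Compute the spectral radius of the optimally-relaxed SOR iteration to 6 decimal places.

ρ_J = max_k |cos(kπ/112)| = cos(π/112) = 0.999607
√(1−ρ_J²) = |sin(π/112)| = 0.0280463
ω* = 2/(1 + 0.0280463) = 2/1.0280463 = 1.945438.
ρ(B_{ω*}) = ω*−1 = 0.945438

ρ_SOR = 0.945438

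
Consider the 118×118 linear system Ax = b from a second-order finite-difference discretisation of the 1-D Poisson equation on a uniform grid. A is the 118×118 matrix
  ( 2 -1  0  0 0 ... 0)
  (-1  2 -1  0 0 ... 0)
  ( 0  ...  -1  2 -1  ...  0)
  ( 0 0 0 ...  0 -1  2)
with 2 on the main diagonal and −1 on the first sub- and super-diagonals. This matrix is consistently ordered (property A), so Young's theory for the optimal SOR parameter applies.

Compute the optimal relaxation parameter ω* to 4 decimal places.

ω* = 1.9486

With n=118, ρ(Jacobi) = cos(π/119) = 0.9997.
√(1−ρ_J²) = |sin(π/119)| = 0.02640
So ω* = 2/1.02640 = 1.9486 (Young).
ρ(B_{ω*}) = ω*−1 = 0.9486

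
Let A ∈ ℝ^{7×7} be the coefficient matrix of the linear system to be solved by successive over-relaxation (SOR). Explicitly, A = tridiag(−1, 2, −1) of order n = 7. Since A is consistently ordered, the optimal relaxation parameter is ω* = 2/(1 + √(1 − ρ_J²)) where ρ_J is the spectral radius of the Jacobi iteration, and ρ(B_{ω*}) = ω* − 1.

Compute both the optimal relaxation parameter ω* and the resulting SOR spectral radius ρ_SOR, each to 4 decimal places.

With n=7, ρ(Jacobi) = cos(π/8) = 0.9239.
root = sin(π/8) = 0.38268  (since 1−cos² = sin²).
ω* = 2 / (1 + 0.38268) = 2 / 1.38268 ≈ 1.4465.
and ρ(B_{ω*}) = 1.4465 − 1 = 0.4465.

ω* = 1.4465, ρ_SOR = 0.4465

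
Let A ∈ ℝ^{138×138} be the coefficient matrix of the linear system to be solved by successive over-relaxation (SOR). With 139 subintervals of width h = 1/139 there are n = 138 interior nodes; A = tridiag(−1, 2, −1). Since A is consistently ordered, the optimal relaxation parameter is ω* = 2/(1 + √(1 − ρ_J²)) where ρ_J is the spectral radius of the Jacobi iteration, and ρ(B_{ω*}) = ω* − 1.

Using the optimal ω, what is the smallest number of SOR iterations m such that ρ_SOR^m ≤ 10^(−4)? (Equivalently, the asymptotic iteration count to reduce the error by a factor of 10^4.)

m = 204

½·tridiag(1,0,1) at n=138: λ_k = cos(kπ/139); max |λ| at k=1 ⇒ ρ_J = cos(π/139) ≈ 0.9997446.
√(1 − cos²(π/139)) = sin(π/139) ≈ 0.0225995.
[ω*] 2 ÷ (1 + 0.0225995) = 2 ÷ 1.0225995 = 1.9557999.
[ρ_SOR] ω* − 1 = 0.9557999.
Need (0.9557999)^m ≤ 10^(−4): m ≥ 4·ln10/|ln 0.9557999| = 9.21034/0.0452067 = 203.738 ⇒ m = 204.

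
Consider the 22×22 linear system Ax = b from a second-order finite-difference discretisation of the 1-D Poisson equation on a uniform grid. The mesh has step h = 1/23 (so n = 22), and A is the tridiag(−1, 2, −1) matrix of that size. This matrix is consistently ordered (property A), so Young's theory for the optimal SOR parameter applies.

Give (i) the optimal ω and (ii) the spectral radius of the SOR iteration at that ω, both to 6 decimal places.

B_J for the 22×22 system has eigenvalues cos(kπ/23); ρ_J = cos(π/23) = 0.990686.
1 − cos²(π/23) = sin²(π/23) ⇒ √(1−ρ_J²) = sin(π/23) = 0.1361666.
Young: ω* = 2/(1+√(1−ρ_J²)) = 2/(1+0.1361666) = 2/1.1361666 = 1.760305.
and ρ(B_{ω*}) = 1.760305 − 1 = 0.760305.

ω* = 1.760305, ρ_SOR = 0.760305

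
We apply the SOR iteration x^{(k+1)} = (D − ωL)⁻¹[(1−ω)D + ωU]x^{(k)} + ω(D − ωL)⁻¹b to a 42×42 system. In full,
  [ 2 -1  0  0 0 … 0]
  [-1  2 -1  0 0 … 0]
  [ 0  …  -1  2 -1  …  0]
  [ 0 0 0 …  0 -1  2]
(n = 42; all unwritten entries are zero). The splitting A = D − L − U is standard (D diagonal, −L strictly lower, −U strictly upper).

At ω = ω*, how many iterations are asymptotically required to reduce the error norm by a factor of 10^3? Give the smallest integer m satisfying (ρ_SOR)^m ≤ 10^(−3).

m = 48

[ρ_J] n=42: ρ(B_J) = cos(π/(n+1)) = cos(π/43) = 0.9973323.
√(1 − cos²(π/43)) = sin(π/43) ≈ 0.0729953.
Young: ω* = 2/(1+√(1−ρ_J²)) = 2/(1+0.0729953) = 2/1.0729953 = 1.8639411.
At ω = 1.8639411 every |λ(B_ω)| = ω−1, so ρ_SOR = 0.8639411.
3·ln10 = 6.90776; −ln(0.8639411) = 0.146251; m = ⌈6.90776/0.146251⌉ = ⌈47.232⌉ = 48.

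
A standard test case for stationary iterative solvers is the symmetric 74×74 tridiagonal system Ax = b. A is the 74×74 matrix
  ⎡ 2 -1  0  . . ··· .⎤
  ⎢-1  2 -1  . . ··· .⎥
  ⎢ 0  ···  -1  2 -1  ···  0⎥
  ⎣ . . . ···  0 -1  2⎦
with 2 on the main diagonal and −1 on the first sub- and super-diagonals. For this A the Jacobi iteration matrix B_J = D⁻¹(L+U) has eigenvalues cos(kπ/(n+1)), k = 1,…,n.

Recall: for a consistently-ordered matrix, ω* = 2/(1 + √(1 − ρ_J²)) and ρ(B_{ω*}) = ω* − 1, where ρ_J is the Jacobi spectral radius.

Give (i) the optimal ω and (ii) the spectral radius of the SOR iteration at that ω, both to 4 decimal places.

ω* = 1.9196, ρ_SOR = 0.9196

spectrum of D⁻¹(L+U) = {cos(kπ/75) : 1≤k≤74}; ρ_J = cos(π/75) = 0.9991.
1 − cos²(π/75) = sin²(π/75) ⇒ √(1−ρ_J²) = sin(π/75) = 0.04188.
Then 2/(1+√(1−ρ_J²)) = 2/(1+0.04188); ω* = 2/1.04188 = 1.9196.
ρ_SOR = ω* − 1 = 1.9196 − 1 = 0.9196.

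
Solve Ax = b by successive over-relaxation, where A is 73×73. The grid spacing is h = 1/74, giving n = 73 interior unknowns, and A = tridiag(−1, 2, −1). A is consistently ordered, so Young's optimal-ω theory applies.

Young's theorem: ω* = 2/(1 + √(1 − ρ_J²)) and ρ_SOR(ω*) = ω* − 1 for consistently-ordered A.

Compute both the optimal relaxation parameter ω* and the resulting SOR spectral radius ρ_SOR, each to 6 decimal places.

ω* = 1.918573, ρ_SOR = 0.918573

n=73: λ(B_J) = 1 − λ(A)/2 = cos(kπ/74); k=1 gives ρ_J = 0.999099.
√(1 − cos²(π/74)) = sin(π/74) ≈ 0.0424412.
ω* = 2/(1 + 0.0424412) = 2/1.0424412 = 1.918573.
and ρ(B_{ω*}) = 1.918573 − 1 = 0.918573.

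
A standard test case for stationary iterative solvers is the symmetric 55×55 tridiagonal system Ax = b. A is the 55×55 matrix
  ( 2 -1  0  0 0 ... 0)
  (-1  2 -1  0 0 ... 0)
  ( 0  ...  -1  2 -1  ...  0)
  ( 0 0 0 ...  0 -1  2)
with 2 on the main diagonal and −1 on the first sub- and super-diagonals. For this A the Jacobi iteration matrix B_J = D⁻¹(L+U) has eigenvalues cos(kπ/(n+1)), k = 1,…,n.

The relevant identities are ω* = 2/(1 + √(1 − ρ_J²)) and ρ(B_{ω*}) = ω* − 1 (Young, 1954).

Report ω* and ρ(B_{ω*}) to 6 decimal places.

ρ_J = max_k |cos(kπ/56)| = cos(π/56) = 0.998427
√(1−ρ_J²) = |sin(π/56)| = 0.0560704
Young: ω* = 2/(1+√(1−ρ_J²)) = 2/(1+0.0560704) = 2/1.0560704 = 1.893813.
ρ_SOR = ω* − 1 ≈ 0.893813.

ω* = 1.893813, ρ_SOR = 0.893813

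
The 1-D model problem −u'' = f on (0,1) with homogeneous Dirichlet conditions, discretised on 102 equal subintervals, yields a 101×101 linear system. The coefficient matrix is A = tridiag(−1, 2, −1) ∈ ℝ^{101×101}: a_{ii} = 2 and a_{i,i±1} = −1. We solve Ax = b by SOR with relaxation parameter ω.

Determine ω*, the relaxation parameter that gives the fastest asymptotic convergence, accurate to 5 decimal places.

B_J for the 101×101 system has eigenvalues cos(kπ/102); ρ_J = cos(π/102) = 0.99953.
√(1 − cos²(π/102)) = sin(π/102) ≈ 0.030795.
Young: ω* = 2/(1+√(1−ρ_J²)) = 2/(1+0.030795) = 2/1.030795 = 1.94025.
ρ(B_{ω*}) = ω*−1 = 0.94025

ω* = 1.94025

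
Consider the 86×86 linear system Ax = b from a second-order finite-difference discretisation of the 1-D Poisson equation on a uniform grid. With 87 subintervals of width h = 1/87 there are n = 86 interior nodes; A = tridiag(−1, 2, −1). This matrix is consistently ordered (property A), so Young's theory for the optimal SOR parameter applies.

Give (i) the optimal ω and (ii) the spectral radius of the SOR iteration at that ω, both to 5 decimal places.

spectrum of D⁻¹(L+U) = {cos(kπ/87) : 1≤k≤86}; ρ_J = cos(π/87) = 0.99935.
1 − cos²(π/87) = sin²(π/87) ⇒ √(1−ρ_J²) = sin(π/87) = 0.036102.
Then 2/(1+√(1−ρ_J²)) = 2/(1+0.036102); ω* = 2/1.036102 = 1.93031.
and ρ(B_{ω*}) = 1.93031 − 1 = 0.93031.

ω* = 1.93031, ρ_SOR = 0.93031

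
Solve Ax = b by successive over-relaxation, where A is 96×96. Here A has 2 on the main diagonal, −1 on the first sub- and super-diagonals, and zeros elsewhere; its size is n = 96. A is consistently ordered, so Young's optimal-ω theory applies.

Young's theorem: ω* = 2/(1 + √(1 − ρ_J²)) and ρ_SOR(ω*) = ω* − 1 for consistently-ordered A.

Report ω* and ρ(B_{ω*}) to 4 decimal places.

spectrum of D⁻¹(L+U) = {cos(kπ/97) : 1≤k≤96}; ρ_J = cos(π/97) = 0.9995.
1 − cos²(π/97) = sin²(π/97) ⇒ √(1−ρ_J²) = sin(π/97) = 0.03238.
[ω*] 2 ÷ (1 + 0.03238) = 2 ÷ 1.03238 = 1.9373.
Hence ρ(B_{ω*}) = 1.9373 − 1 = 0.9373.

ω* = 1.9373, ρ_SOR = 0.9373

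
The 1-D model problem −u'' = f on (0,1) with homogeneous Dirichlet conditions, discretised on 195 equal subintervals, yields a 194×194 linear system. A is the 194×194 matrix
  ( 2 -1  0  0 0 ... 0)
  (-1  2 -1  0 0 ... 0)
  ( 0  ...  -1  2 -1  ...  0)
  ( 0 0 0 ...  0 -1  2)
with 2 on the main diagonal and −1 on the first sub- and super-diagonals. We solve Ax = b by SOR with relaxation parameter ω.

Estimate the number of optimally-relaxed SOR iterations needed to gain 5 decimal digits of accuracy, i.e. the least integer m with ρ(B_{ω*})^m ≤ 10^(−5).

m = 358

[ρ_J] n=194: ρ(B_J) = cos(π/(n+1)) = cos(π/195) = 0.9998702.
√(1 − cos²(π/195)) = sin(π/195) ≈ 0.0161100.
So ω* = 2/1.0161100 = 1.9682908 (Young).
[ρ_SOR] ω* − 1 = 0.9682908.
Need (0.9682908)^m ≤ 10^(−5): m ≥ 5·ln10/|ln 0.9682908| = 11.5129/0.0322228 = 357.290 ⇒ m = 358.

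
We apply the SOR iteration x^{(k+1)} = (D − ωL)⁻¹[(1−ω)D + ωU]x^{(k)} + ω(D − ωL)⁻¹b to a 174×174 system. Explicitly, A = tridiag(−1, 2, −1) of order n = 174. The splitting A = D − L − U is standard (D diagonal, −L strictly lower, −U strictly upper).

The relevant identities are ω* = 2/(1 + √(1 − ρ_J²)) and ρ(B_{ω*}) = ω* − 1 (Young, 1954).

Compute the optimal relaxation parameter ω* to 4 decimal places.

ω* = 1.9647

½·tridiag(1,0,1) at n=174: λ_k = cos(kπ/175); max |λ| at k=1 ⇒ ρ_J = cos(π/175) ≈ 0.9998.
√(1−ρ_J²) = |sin(π/175)| = 0.01795
Then 2/(1+√(1−ρ_J²)) = 2/(1+0.01795); ω* = 2/1.01795 = 1.9647.
ρ_SOR = ω* − 1 ≈ 0.9647.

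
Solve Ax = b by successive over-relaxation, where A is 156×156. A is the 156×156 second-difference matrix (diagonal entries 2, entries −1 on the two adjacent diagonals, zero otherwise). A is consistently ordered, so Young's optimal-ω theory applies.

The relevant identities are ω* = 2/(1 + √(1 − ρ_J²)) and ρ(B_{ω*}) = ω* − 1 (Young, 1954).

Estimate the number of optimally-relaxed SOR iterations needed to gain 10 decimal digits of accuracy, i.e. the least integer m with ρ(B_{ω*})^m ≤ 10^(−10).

ρ_J = max_k |cos(kπ/157)| = cos(π/157) = 0.9997998
√(1 − cos²(π/157)) = sin(π/157) ≈ 0.0200088.
ω* = 2/(1+0.0200088) = 1.9607674
ρ(B_{ω*}) = ω*−1 = 0.9607674
Need (0.9607674)^m ≤ 10^(−10): m ≥ 10·ln10/|ln 0.9607674| = 23.0259/0.0400229 = 575.318 ⇒ m = 576.

m = 576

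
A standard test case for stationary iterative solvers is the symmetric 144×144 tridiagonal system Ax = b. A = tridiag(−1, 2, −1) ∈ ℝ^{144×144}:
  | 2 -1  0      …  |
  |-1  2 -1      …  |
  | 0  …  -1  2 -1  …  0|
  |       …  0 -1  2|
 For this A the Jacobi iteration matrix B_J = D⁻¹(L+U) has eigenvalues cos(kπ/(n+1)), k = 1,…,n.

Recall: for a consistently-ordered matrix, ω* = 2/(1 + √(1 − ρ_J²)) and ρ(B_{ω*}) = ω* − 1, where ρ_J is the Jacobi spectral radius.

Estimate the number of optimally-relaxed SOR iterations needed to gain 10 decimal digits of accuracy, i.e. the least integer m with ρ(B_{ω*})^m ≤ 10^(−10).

With n=144, ρ(Jacobi) = cos(π/145) = 0.9997653.
1 − cos²(π/145) = sin²(π/145) ⇒ √(1−ρ_J²) = sin(π/145) = 0.0216645.
Then 2/(1+√(1−ρ_J²)) = 2/(1+0.0216645); ω* = 2/1.0216645 = 1.9575898.
and ρ(B_{ω*}) = 1.9575898 − 1 = 0.9575898.
Need (0.9575898)^m ≤ 10^(−10): m ≥ 10·ln10/|ln 0.9575898| = 23.0259/0.0433358 = 531.337 ⇒ m = 532.

m = 532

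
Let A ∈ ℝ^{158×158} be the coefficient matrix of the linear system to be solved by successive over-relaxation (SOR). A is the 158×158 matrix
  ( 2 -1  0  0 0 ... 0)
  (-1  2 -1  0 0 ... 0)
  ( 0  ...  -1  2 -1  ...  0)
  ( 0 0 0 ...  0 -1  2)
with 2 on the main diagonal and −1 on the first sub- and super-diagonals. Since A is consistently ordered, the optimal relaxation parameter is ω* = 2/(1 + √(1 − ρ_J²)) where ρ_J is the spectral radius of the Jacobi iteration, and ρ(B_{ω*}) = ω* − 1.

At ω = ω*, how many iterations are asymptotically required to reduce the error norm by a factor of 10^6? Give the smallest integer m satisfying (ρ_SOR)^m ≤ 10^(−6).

m = 350

½·tridiag(1,0,1) at n=158: λ_k = cos(kπ/159); max |λ| at k=1 ⇒ ρ_J = cos(π/159) ≈ 0.9998048.
1 − cos²(π/159) = sin²(π/159) ⇒ √(1−ρ_J²) = sin(π/159) = 0.0197572.
Young: ω* = 2/(1+√(1−ρ_J²)) = 2/(1+0.0197572) = 2/1.0197572 = 1.9612512.
ρ_SOR = ω* − 1 = 1.9612512 − 1 = 0.9612512.
m ≥ 6·ln10 / (−ln 0.9612512) = 349.587; smallest integer m = 350.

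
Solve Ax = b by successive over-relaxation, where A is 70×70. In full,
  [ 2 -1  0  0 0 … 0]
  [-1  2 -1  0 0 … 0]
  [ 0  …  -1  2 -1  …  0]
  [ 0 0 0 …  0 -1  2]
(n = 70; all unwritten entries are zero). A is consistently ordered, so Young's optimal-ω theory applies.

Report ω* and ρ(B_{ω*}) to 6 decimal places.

ω* = 1.915281, ρ_SOR = 0.915281

[ρ_J] n=70: ρ(B_J) = cos(π/(n+1)) = cos(π/71) = 0.999021.
root = sin(π/71) = 0.0442333  (since 1−cos² = sin²).
Then 2/(1+√(1−ρ_J²)) = 2/(1+0.0442333); ω* = 2/1.0442333 = 1.915281.
ρ_SOR = ω* − 1 = 1.915281 − 1 = 0.915281.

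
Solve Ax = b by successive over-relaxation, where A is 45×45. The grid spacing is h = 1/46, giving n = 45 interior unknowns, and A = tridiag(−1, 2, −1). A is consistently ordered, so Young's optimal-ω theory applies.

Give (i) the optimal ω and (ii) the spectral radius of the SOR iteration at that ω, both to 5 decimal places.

ω* = 1.87223, ρ_SOR = 0.87223

ρ_J = max_k |cos(kπ/46)| = cos(π/46) = 0.99767
√(1−ρ_J²) = |sin(π/46)| = 0.068242
Then 2/(1+√(1−ρ_J²)) = 2/(1+0.068242); ω* = 2/1.068242 = 1.87223.
ρ(B_{ω*}) = ω*−1 = 0.87223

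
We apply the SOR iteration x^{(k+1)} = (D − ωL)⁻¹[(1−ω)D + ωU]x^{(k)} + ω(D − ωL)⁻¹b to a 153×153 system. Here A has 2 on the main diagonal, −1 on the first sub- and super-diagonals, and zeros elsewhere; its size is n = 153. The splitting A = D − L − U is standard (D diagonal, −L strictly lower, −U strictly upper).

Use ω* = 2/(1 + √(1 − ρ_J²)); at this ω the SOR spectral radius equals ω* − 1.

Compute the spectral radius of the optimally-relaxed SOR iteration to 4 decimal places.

B_J for the 153×153 system has eigenvalues cos(kπ/154); ρ_J = cos(π/154) = 0.9998.
root = sin(π/154) = 0.02040  (since 1−cos² = sin²).
Young: ω* = 2/(1+√(1−ρ_J²)) = 2/(1+0.02040) = 2/1.02040 = 1.9600.
Hence ρ(B_{ω*}) = 1.9600 − 1 = 0.9600.

ρ_SOR = 0.9600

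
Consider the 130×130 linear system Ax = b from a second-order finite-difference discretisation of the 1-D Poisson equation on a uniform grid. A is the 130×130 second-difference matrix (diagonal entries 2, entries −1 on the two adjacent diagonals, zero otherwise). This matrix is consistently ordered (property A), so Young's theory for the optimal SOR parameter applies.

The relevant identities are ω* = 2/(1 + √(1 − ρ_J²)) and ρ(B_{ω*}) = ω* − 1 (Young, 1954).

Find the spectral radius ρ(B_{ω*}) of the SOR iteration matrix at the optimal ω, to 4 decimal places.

B_J for the 130×130 system has eigenvalues cos(kπ/131); ρ_J = cos(π/131) = 0.9997.
√(1−ρ_J²) = |sin(π/131)| = 0.02398
ω* = 2/(1+0.02398) = 1.9532
ρ(B_{ω*}) = ω*−1 = 0.9532

ρ_SOR = 0.9532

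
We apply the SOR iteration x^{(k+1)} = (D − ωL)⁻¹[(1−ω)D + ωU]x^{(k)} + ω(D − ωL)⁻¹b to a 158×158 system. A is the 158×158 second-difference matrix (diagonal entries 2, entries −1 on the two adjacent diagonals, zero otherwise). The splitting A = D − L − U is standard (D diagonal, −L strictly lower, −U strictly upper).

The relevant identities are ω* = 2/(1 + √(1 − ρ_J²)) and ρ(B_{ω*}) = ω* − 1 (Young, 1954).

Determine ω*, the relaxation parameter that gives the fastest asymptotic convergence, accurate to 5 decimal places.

½·tridiag(1,0,1) at n=158: λ_k = cos(kπ/159); max |λ| at k=1 ⇒ ρ_J = cos(π/159) ≈ 0.99980.
√(1 − cos²(π/159)) = sin(π/159) ≈ 0.019757.
[ω*] 2 ÷ (1 + 0.019757) = 2 ÷ 1.019757 = 1.96125.
[ρ_SOR] ω* − 1 = 0.96125.

ω* = 1.96125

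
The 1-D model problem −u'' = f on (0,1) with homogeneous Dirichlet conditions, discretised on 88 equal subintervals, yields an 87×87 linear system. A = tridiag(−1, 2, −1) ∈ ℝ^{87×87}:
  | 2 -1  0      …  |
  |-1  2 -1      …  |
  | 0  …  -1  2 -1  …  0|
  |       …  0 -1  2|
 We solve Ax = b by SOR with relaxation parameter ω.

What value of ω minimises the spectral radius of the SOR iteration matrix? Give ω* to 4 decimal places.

ω* = 1.9311

spectrum of D⁻¹(L+U) = {cos(kπ/88) : 1≤k≤87}; ρ_J = cos(π/88) = 0.9994.
√(1 − cos²(π/88)) = sin(π/88) ≈ 0.03569.
So ω* = 2/1.03569 = 1.9311 (Young).
ρ_SOR = ω* − 1 ≈ 0.9311.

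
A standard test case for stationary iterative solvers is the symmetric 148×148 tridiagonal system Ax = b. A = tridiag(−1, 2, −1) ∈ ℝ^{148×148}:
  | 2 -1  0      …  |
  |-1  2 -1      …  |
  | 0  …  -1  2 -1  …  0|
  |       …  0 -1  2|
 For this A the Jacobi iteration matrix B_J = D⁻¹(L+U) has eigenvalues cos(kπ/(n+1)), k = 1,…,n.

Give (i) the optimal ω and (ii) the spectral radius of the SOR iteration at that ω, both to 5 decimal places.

[ρ_J] n=148: ρ(B_J) = cos(π/(n+1)) = cos(π/149) = 0.99978.
root = sin(π/149) = 0.021083  (since 1−cos² = sin²).
Young: ω* = 2/(1+√(1−ρ_J²)) = 2/(1+0.021083) = 2/1.021083 = 1.95870.
At ω = 1.95870 every |λ(B_ω)| = ω−1, so ρ_SOR = 0.95870.

ω* = 1.95870, ρ_SOR = 0.95870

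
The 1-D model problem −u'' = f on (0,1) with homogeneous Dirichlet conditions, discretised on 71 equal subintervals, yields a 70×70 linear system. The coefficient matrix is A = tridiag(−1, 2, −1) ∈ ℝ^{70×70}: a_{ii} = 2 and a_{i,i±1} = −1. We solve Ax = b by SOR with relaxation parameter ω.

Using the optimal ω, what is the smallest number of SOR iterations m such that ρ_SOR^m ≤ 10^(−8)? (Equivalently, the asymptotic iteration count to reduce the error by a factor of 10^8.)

With n=70, ρ(Jacobi) = cos(π/71) = 0.9990212.
√(1 − cos²(π/71)) = sin(π/71) ≈ 0.0442333.
ω* = 2/(1 + 0.0442333) = 2/1.0442333 = 1.9152808.
ρ(B_{ω*}) = ω*−1 = 0.9152808
m ≥ 8·ln10 / (−ln 0.9152808) = 208.086; smallest integer m = 209.

m = 209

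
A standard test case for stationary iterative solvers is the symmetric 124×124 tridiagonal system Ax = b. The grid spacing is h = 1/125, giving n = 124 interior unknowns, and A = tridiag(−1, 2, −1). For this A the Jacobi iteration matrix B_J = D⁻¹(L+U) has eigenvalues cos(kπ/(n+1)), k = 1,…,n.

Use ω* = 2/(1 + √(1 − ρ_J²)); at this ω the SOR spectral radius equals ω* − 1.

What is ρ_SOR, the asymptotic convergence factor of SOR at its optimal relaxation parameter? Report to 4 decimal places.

ρ_SOR = 0.9510

½·tridiag(1,0,1) at n=124: λ_k = cos(kπ/125); max |λ| at k=1 ⇒ ρ_J = cos(π/125) ≈ 0.9997.
1 − cos²(π/125) = sin²(π/125) ⇒ √(1−ρ_J²) = sin(π/125) = 0.02513.
ω* = 2/(1 + 0.02513) = 2/1.02513 = 1.9510.
ρ_SOR = ω* − 1 ≈ 0.9510.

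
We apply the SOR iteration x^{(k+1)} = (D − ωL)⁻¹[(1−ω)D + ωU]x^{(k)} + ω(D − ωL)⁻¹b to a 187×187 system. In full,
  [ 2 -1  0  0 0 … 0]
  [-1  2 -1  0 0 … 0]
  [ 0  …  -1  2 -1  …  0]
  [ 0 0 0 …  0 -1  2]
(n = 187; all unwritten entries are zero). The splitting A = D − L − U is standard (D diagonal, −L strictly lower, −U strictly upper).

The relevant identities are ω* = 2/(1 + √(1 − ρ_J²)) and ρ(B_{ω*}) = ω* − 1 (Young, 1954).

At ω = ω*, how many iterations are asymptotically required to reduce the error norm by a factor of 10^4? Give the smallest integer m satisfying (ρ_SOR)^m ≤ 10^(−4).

With n=187, ρ(Jacobi) = cos(π/188) = 0.9998604.
1 − cos²(π/188) = sin²(π/188) ⇒ √(1−ρ_J²) = sin(π/188) = 0.0167098.
So ω* = 2/1.0167098 = 1.9671297 (Young).
Hence ρ(B_{ω*}) = 1.9671297 − 1 = 0.9671297.
Need (0.9671297)^m ≤ 10^(−4): m ≥ 4·ln10/|ln 0.9671297| = 9.21034/0.0334227 = 275.571 ⇒ m = 276.

m = 276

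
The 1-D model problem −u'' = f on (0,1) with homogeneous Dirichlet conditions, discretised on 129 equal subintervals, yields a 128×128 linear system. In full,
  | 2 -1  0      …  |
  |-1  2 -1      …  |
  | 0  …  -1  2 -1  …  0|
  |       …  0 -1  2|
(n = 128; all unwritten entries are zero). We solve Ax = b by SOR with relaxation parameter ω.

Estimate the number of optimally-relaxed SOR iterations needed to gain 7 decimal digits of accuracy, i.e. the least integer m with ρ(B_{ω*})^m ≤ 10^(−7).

m = 331

spectrum of D⁻¹(L+U) = {cos(kπ/129) : 1≤k≤128}; ρ_J = cos(π/129) = 0.9997035.
√(1−ρ_J²) simplifies to sin(π/129) = 0.0243510.
Young: ω* = 2/(1+√(1−ρ_J²)) = 2/(1+0.0243510) = 2/1.0243510 = 1.9524558.
ρ(B_{ω*}) = ω*−1 = 0.9524558
Need (0.9524558)^m ≤ 10^(−7): m ≥ 7·ln10/|ln 0.9524558| = 16.1181/0.0487116 = 330.888 ⇒ m = 331.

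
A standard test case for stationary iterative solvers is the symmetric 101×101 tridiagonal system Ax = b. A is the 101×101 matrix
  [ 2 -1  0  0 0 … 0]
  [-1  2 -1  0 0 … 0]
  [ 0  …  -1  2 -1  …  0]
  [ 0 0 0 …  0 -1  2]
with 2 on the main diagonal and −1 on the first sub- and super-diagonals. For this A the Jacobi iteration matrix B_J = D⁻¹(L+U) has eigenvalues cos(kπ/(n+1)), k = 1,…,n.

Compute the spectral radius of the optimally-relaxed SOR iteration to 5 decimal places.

ρ_SOR = 0.94025

[ρ_J] n=101: ρ(B_J) = cos(π/(n+1)) = cos(π/102) = 0.99953.
1 − cos²(π/102) = sin²(π/102) ⇒ √(1−ρ_J²) = sin(π/102) = 0.030795.
ω* = 2/(1+0.030795) = 1.94025
At ω = 1.94025 every |λ(B_ω)| = ω−1, so ρ_SOR = 0.94025.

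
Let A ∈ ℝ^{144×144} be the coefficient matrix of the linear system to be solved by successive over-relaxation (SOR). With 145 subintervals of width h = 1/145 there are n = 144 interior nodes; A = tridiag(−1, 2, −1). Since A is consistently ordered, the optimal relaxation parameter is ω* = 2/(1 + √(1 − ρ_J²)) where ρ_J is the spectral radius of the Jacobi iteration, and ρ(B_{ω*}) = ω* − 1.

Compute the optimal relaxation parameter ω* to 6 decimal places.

With n=144, ρ(Jacobi) = cos(π/145) = 0.999765.
1 − cos²(π/145) = sin²(π/145) ⇒ √(1−ρ_J²) = sin(π/145) = 0.0216645.
Then 2/(1+√(1−ρ_J²)) = 2/(1+0.0216645); ω* = 2/1.0216645 = 1.957590.
[ρ_SOR] ω* − 1 = 0.957590.

ω* = 1.957590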